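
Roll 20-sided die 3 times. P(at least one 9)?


P(no 9)^3 = (19/20)^3 = 6859/8000
P(≥1) = 1 - 6859/8000 = 1141/8000

P = 1141/8000 ≈ 14.26%


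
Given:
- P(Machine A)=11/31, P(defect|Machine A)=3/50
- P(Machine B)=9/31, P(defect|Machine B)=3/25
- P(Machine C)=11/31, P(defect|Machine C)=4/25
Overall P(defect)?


P(B) = Σ P(B|Aᵢ)×P(Aᵢ)
  3/50×11/31 = 33/1550
  3/25×9/31 = 27/775
  4/25×11/31 = 44/775
Sum = 7/62

P(defect) = 7/62 ≈ 11.29%


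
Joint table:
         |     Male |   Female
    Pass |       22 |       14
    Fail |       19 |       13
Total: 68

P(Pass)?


P(Pass) = (22+14)/68 = 36/68 = 9/17

P(Pass) = 9/17 ≈ 52.94%


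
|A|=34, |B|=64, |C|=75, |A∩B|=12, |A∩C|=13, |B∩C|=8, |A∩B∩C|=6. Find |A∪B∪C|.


|A∪B∪C| = 34+64+75-12-13-8+6 = 146

|A∪B∪C| = 146


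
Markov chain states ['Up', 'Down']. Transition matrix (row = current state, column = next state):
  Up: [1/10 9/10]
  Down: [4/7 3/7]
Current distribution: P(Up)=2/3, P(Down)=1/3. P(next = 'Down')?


P(next=Down) = Σᵢ P(now=i)×P(i→Down)
= 2/3×9/10 + 1/3×3/7
= 3/5 + 1/7 = 26/35

P = 26/35 ≈ 0.7429


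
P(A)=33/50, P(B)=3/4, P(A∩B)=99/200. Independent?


P(A)×P(B) = 99/200
P(A∩B) = 99/200
Equal ✓ → Independent

Yes, independent


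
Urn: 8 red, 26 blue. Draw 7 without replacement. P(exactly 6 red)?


Hypergeometric: C(8,6)×C(26,1)/C(34,7)
= 28×26/5379616 = 91/672452

P(X=6) = 91/672452 ≈ 0.01%


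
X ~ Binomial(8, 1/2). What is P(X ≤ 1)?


P(X ≤ 1) = Σ P(X=i) for i=0..1
P(X=0) = 1/256
P(X=1) = 1/32
Sum = 9/256

P(X ≤ 1) = 9/256 ≈ 3.52%


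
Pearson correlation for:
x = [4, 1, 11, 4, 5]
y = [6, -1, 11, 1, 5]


n=5, Σx=25, Σy=22, Σxy=173, Σx²=179, Σy²=184
r = (5×173 - 25×22)/√((5×179 - 25²)(5×184 - 22²))
= 315/√(270×436) = 315/√117720 ≈ 315/343.1035 ≈ 0.9181

r ≈ 0.9181


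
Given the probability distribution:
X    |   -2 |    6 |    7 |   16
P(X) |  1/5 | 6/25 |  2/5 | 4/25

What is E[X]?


E[X] = Σ x·P(X=x)
= (-2)×(1/5) + (6)×(6/25) + (7)×(2/5) + (16)×(4/25)
= 32/5

E[X] = 32/5


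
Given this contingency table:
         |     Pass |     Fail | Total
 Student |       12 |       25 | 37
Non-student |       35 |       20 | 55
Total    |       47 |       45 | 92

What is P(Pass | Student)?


P(Pass | Student) = 12/(12+25) = 12/37

P(Pass|Student) = 12/37 ≈ 32.43%


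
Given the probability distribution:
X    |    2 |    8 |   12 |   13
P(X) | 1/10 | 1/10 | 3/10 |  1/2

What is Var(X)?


E[X] = 111/10
E[X²] = 269/2
Var(X) = E[X²] - (E[X])² = 269/2 - 12321/100 = 1129/100

Var(X) = 1129/100 ≈ 11.2900


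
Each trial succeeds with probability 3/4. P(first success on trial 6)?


Geometric: P(X=6) = (1-p)^(k-1)×p = (1/4)^5×3/4 = 3/4096

P(X=6) = 3/4096 ≈ 0.07%


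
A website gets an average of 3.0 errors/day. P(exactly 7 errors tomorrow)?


Poisson(λ=3.0): P(X=7) = e^(-λ)×λ^k/k!
= e^(-3.0) × 3.0^7 / 7!
≈ 0.04978706837 × 2187 / 5040 ≈ 0.021604

P(X=7) ≈ 0.021604 ≈ 2.16%


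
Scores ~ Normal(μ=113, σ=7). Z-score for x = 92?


z = (x - μ)/σ = (92 - 113)/7 = -3.0

z = -3.0


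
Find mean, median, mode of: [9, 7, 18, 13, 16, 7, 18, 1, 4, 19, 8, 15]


Sorted: [1, 4, 7, 7, 8, 9, 13, 15, 16, 18, 18, 19]
Mean = 135/12 = 45/4
Median = 11
Freq: {9: 1, 7: 2, 18: 2, 13: 1, 16: 1, 1: 1, 4: 1, 19: 1, 8: 1, 15: 1}
Mode: [7, 18]

Mean=45/4, Median=11, Mode=[7, 18]


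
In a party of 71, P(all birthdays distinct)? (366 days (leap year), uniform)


P(all different) = Π(366-i)/366 for i=0..70
= (366/366)×(365/366)×...×(296/366)
= 0.000694

P ≈ 0.0007 ≈ 0.07%


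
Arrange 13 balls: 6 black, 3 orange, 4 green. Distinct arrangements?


13!/(6!×3!×4!) = 60060

60060


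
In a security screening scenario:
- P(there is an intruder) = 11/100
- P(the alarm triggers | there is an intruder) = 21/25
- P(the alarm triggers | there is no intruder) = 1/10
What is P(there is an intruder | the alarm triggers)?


Using Bayes' theorem:
P(A|B) = P(B|A)·P(A) / P(B)

P(the alarm triggers) = 21/25 × 11/100 + 1/10 × 89/100
= 231/2500 + 89/1000 = 907/5000

P(there is an intruder|the alarm triggers) = (231/2500) / (907/5000) = 462/907

P(there is an intruder|the alarm triggers) = 462/907 ≈ 50.94%


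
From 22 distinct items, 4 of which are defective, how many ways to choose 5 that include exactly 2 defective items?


Choose 2 of the 4 defective items and 3 of the other 18 items:
C(4,2)×C(18,3) = 6×816 = 4896

4896


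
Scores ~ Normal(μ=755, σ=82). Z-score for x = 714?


z = (x - μ)/σ = (714 - 755)/82 = -0.5

z = -0.5


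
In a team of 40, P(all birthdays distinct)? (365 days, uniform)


P(all different) = Π(365-i)/365 for i=0..39
= (365/365)×(364/365)×...×(326/365)
= 0.108768

P ≈ 0.1088 ≈ 10.88%


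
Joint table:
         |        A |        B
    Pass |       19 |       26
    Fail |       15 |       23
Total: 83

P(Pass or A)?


P(Pass∨A) = P(Pass) + P(A) - P(Pass∧A)
= (45 + 34 - 19)/83 = 60/83

P = 60/83 ≈ 72.29%


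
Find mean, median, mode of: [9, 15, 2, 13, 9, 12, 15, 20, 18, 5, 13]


Sorted: [2, 5, 9, 9, 12, 13, 13, 15, 15, 18, 20]
Mean = 131/11
Median = 13
Freq: {9: 2, 15: 2, 2: 1, 13: 2, 12: 1, 20: 1, 18: 1, 5: 1}
Mode: [9, 13, 15]

Mean=131/11, Median=13, Mode=[9, 13, 15]


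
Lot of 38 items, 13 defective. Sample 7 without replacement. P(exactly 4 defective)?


Hypergeometric: C(13,4)×C(25,3)/C(38,7)
= 715×2300/12620256 = 37375/286824

P(X=4) = 37375/286824 ≈ 13.03%


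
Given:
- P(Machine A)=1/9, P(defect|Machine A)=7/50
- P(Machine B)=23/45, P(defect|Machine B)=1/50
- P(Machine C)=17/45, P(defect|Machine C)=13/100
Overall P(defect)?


P(B) = Σ P(B|Aᵢ)×P(Aᵢ)
  7/50×1/9 = 7/450
  1/50×23/45 = 23/2250
  13/100×17/45 = 221/4500
Sum = 337/4500

P(defect) = 337/4500 ≈ 7.49%


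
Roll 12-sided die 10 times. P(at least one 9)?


P(no 9)^10 = (11/12)^10 = 25937424601/61917364224
P(≥1) = 1 - 25937424601/61917364224 = 35979939623/61917364224

P = 35979939623/61917364224 ≈ 58.11%


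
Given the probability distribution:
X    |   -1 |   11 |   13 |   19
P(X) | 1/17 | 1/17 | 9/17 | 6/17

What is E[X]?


E[X] = Σ x·P(X=x)
= (-1)×(1/17) + (11)×(1/17) + (13)×(9/17) + (19)×(6/17)
= 241/17

E[X] = 241/17


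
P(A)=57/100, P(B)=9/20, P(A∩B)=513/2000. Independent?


P(A)×P(B) = 513/2000
P(A∩B) = 513/2000
Equal ✓ → Independent

Yes, independent


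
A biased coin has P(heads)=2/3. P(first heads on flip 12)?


Geometric: P(X=12) = (1-p)^(k-1)×p = (1/3)^11×2/3 = 2/531441

P(X=12) = 2/531441 ≈ 0.00%


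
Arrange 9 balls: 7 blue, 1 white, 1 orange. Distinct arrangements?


9!/(7!×1!×1!) = 72

72


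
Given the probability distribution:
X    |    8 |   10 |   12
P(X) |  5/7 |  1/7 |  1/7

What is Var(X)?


E[X] = 62/7
E[X²] = 564/7
Var(X) = E[X²] - (E[X])² = 564/7 - 3844/49 = 104/49

Var(X) = 104/49 ≈ 2.1224


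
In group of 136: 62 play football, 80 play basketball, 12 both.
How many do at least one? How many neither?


|A∪B| = 62+80-12 = 130
Neither = 136-130 = 6

At least one: 130; Neither: 6


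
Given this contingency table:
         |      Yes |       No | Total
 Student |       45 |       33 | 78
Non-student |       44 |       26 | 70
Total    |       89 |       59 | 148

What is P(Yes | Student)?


P(Yes | Student) = 45/(45+33) = 45/78 = 15/26

P(Yes|Student) = 15/26 ≈ 57.69%


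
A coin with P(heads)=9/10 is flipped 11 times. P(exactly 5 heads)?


Binomial: P(X=5) = C(11,5)×p^5×(1-p)^6
= 462 × 59049/100000 × 1/1000000 = 13640319/50000000000

P(X=5) = 13640319/50000000000 ≈ 0.03%


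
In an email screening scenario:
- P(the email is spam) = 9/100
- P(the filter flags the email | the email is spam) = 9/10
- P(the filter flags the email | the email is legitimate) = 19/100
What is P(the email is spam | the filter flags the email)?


Using Bayes' theorem:
P(A|B) = P(B|A)·P(A) / P(B)

P(the filter flags the email) = 9/10 × 9/100 + 19/100 × 91/100
= 81/1000 + 1729/10000 = 2539/10000

P(the email is spam|the filter flags the email) = (81/1000) / (2539/10000) = 810/2539

P(the email is spam|the filter flags the email) = 810/2539 ≈ 31.90%


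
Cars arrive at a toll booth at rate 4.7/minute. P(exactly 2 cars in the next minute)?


Poisson(λ=4.7): P(X=2) = e^(-λ)×λ^k/k!
= e^(-4.7) × 4.7^2 / 2!
≈ 0.009095277102 × 22.09 / 2 ≈ 0.100457

P(X=2) ≈ 0.100457 ≈ 10.05%


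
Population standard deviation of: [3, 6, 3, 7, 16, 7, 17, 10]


Mean = 69/8
  (3-69/8)²=2025/64
  (6-69/8)²=441/64
  (3-69/8)²=2025/64
  (7-69/8)²=169/64
  (16-69/8)²=3481/64
  (7-69/8)²=169/64
  (17-69/8)²=4489/64
  (10-69/8)²=121/64
Σ(x-μ)² = 1615/8
σ² = (1615/8)/8 = 1615/64

σ = √(1615/64) ≈ 5.0234


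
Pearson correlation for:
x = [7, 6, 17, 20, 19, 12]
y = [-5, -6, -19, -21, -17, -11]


n=6, Σx=81, Σy=-79, Σxy=-1269, Σx²=1279, Σy²=1273
r = (6×(-1269) - 81×(-79))/√((6×1279 - 81²)(6×1273 - (-79)²))
= -1215/√(1113×1397) = -1215/√1554861 ≈ -1215/1246.9407 ≈ -0.9744

r ≈ -0.9744


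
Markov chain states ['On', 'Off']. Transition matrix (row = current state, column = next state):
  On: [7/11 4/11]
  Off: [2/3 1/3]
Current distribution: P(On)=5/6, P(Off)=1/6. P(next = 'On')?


P(next=On) = Σᵢ P(now=i)×P(i→On)
= 5/6×7/11 + 1/6×2/3
= 35/66 + 1/9 = 127/198

P = 127/198 ≈ 0.6414


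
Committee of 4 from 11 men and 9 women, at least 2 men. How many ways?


Count by #men:
  2M,2W: C(11,2)×C(9,2)=1980
  3M,1W: C(11,3)×C(9,1)=1485
  4M,0W: C(11,4)×C(9,0)=330
Total = 3795

3795


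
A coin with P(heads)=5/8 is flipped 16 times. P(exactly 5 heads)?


Binomial: P(X=5) = C(16,5)×p^5×(1-p)^11
= 4368 × 3125/32768 × 177147/8589934592 = 151128534375/17592186044416

P(X=5) = 151128534375/17592186044416 ≈ 0.86%


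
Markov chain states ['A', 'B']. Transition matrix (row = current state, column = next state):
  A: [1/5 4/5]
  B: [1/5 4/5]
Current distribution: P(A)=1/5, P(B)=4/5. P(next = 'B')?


P(next=B) = Σᵢ P(now=i)×P(i→B)
= 1/5×4/5 + 4/5×4/5
= 4/25 + 16/25 = 4/5

P = 4/5 ≈ 0.8000


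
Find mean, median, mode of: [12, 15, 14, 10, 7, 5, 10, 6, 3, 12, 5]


Sorted: [3, 5, 5, 6, 7, 10, 10, 12, 12, 14, 15]
Mean = 99/11 = 9
Median = 10
Freq: {12: 2, 15: 1, 14: 1, 10: 2, 7: 1, 5: 2, 6: 1, 3: 1}
Mode: [5, 10, 12]

Mean=9, Median=10, Mode=[5, 10, 12]


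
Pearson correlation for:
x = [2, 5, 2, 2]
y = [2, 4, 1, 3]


n=4, Σx=11, Σy=10, Σxy=32, Σx²=37, Σy²=30
r = (4×32 - 11×10)/√((4×37 - 11²)(4×30 - 10²))
= 18/√(27×20) = 18/√540 ≈ 18/23.2379 ≈ 0.7746

r ≈ 0.7746


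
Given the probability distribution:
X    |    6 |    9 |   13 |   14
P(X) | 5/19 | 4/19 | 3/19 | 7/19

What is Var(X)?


E[X] = 203/19
E[X²] = 2383/19
Var(X) = E[X²] - (E[X])² = 2383/19 - 41209/361 = 4068/361

Var(X) = 4068/361 ≈ 11.2687


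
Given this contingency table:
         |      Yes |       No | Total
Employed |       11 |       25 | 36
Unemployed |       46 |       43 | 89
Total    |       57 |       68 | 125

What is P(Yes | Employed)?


P(Yes | Employed) = 11/(11+25) = 11/36

P(Yes|Employed) = 11/36 ≈ 30.56%


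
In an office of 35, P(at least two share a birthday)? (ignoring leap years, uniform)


P(all different) = Π(365-i)/365 for i=0..34
= 0.185617
P(match) = 1 - 0.185617 = 0.814383

P ≈ 0.8144 ≈ 81.44%


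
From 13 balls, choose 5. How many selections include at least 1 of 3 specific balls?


Complement: C(13,5) - C(10,5) = 1287 - 252 = 1035

1035


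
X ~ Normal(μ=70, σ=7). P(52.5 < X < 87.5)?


z₁=(52.5-70)/7=-2.5, z₂=(87.5-70)/7=2.5
P = Φ(2.5) - Φ(-2.5) = 0.993790 - 0.006210 = 0.987580 ≈ 0.9876

P(52.5 < X < 87.5) ≈ 0.9876


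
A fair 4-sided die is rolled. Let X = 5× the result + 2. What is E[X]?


E[die] = (1+4)/2 = 5/2
E[X] = 5×5/2 + 2 = 29/2

E[X] = 29/2


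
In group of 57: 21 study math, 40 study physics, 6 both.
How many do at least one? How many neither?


|A∪B| = 21+40-6 = 55
Neither = 57-55 = 2

At least one: 55; Neither: 2


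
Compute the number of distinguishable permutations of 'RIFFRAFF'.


Letters: 8, freq: {'R': 2, 'I': 1, 'F': 4, 'A': 1}
8!/(2!×1!×4!×1!) = 40320/48 = 840

840


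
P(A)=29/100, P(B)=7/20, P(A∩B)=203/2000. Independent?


P(A)×P(B) = 203/2000
P(A∩B) = 203/2000
Equal ✓ → Independent

Yes, independent


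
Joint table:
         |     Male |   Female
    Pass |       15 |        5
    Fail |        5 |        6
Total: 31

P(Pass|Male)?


P(Pass|Male) = 15/(15+5) = 15/20 = 3/4

P = 3/4 ≈ 75.00%


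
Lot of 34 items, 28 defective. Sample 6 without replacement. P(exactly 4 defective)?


Hypergeometric: C(28,4)×C(6,2)/C(34,6)
= 20475×15/1344904 = 307125/1344904

P(X=4) = 307125/1344904 ≈ 22.84%


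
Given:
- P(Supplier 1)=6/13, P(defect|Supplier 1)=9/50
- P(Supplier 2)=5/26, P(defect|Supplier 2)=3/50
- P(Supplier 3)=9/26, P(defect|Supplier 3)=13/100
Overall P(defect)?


P(B) = Σ P(B|Aᵢ)×P(Aᵢ)
  9/50×6/13 = 27/325
  3/50×5/26 = 3/260
  13/100×9/26 = 9/200
Sum = 363/2600

P(defect) = 363/2600 ≈ 13.96%


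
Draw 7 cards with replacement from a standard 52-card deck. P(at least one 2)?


P(not a 2) = 48/52 = 12/13
P(none in 7 draws) = (12/13)^7 = 35831808/62748517
P(≥1 2) = 1 - 35831808/62748517 = 26916709/62748517

P = 26916709/62748517 ≈ 42.90%


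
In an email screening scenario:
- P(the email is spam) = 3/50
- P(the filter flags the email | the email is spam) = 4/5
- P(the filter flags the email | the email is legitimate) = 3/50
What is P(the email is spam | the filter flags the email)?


Using Bayes' theorem:
P(A|B) = P(B|A)·P(A) / P(B)

P(the filter flags the email) = 4/5 × 3/50 + 3/50 × 47/50
= 6/125 + 141/2500 = 261/2500

P(the email is spam|the filter flags the email) = (6/125) / (261/2500) = 40/87

P(the email is spam|the filter flags the email) = 40/87 ≈ 45.98%


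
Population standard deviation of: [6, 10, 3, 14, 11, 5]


Mean = 49/6
  (6-49/6)²=169/36
  (10-49/6)²=121/36
  (3-49/6)²=961/36
  (14-49/6)²=1225/36
  (11-49/6)²=289/36
  (5-49/6)²=361/36
Σ(x-μ)² = 521/6
σ² = (521/6)/6 = 521/36

σ = √(521/36) ≈ 3.8042


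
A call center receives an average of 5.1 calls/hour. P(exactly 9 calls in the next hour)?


Poisson(λ=5.1): P(X=9) = e^(-λ)×λ^k/k!
= e^(-5.1) × 5.1^9 / 9!
≈ 0.006096746566 × 2334165.17309 / 362880 ≈ 0.039216

P(X=9) ≈ 0.039216 ≈ 3.92%


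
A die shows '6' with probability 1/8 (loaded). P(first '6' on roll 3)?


Geometric: P(X=3) = (1-p)^(k-1)×p = (7/8)^2×1/8 = 49/512

P(X=3) = 49/512 ≈ 9.57%


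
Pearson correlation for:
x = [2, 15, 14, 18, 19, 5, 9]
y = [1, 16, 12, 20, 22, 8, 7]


n=7, Σx=82, Σy=86, Σxy=1291, Σx²=1216, Σy²=1398
r = (7×1291 - 82×86)/√((7×1216 - 82²)(7×1398 - 86²))
= 1985/√(1788×2390) = 1985/√4273320 ≈ 1985/2067.2010 ≈ 0.9602

r ≈ 0.9602


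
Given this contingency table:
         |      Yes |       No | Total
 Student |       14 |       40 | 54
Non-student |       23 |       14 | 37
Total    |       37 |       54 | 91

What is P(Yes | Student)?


P(Yes | Student) = 14/(14+40) = 14/54 = 7/27

P(Yes|Student) = 7/27 ≈ 25.93%


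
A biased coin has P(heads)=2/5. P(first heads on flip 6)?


Geometric: P(X=6) = (1-p)^(k-1)×p = (3/5)^5×2/5 = 486/15625

P(X=6) = 486/15625 ≈ 3.11%


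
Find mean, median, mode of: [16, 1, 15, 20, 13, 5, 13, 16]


Sorted: [1, 5, 13, 13, 15, 16, 16, 20]
Mean = 99/8
Median = 14
Freq: {16: 2, 1: 1, 15: 1, 20: 1, 13: 2, 5: 1}
Mode: [13, 16]

Mean=99/8, Median=14, Mode=[13, 16]


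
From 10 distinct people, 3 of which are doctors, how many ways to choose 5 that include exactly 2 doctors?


Choose 2 of the 3 doctors and 3 of the other 7 people:
C(3,2)×C(7,3) = 3×35 = 105

105


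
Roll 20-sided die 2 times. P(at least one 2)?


P(no 2)^2 = (19/20)^2 = 361/400
P(≥1) = 1 - 361/400 = 39/400

P = 39/400 ≈ 9.75%


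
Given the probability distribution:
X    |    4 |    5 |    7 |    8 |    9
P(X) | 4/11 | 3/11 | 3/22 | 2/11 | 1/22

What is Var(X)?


E[X] = 62/11
E[X²] = 381/11
Var(X) = E[X²] - (E[X])² = 381/11 - 3844/121 = 347/121

Var(X) = 347/121 ≈ 2.8678


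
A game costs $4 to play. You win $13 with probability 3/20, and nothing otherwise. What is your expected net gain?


E[gain] = (13-4)×3/20 + (-4)×17/20
= 27/20 - 17/5 = -41/20

Expected net gain = $-41/20 ≈ $-2.05


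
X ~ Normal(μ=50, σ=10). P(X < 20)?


z = (20-50)/10 = -3.0
P(Z < -3.0) = 0.0013

P(X < 20) ≈ 0.0013


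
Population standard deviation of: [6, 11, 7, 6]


Mean = 30/4 = 15/2
  (6-15/2)²=9/4
  (11-15/2)²=49/4
  (7-15/2)²=1/4
  (6-15/2)²=9/4
Σ(x-μ)² = 17
σ² = 17/4

σ = √(17/4) ≈ 2.0616


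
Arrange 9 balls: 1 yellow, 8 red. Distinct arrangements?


9!/(1!×8!) = 9

9


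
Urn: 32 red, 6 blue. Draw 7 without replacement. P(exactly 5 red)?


Hypergeometric: C(32,5)×C(6,2)/C(38,7)
= 201376×15/12620256 = 31465/131461

P(X=5) = 31465/131461 ≈ 23.93%


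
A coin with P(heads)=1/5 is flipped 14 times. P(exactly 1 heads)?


Binomial: P(X=1) = C(14,1)×p^1×(1-p)^13
= 14 × 1/5 × 67108864/1220703125 = 939524096/6103515625

P(X=1) = 939524096/6103515625 ≈ 15.39%


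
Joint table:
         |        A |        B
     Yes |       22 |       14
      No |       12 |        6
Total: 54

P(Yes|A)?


P(Yes|A) = 22/(22+12) = 22/34 = 11/17

P = 11/17 ≈ 64.71%


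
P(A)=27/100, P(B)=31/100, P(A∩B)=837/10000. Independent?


P(A)×P(B) = 837/10000
P(A∩B) = 837/10000
Equal ✓ → Independent

Yes, independent


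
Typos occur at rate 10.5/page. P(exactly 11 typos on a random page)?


Poisson(λ=10.5): P(X=11) = e^(-λ)×λ^k/k!
= e^(-10.5) × 10.5^11 / 11!
≈ 2.753644935e-05 × 171033935812 / 39916800 ≈ 0.117987

P(X=11) ≈ 0.117987 ≈ 11.80%


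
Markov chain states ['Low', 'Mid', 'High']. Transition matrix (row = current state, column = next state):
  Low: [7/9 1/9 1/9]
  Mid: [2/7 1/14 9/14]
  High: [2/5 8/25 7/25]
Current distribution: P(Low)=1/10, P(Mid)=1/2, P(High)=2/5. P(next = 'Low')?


P(next=Low) = Σᵢ P(now=i)×P(i→Low)
= 1/10×7/9 + 1/2×2/7 + 2/5×2/5
= 7/90 + 1/7 + 4/25 = 1199/3150

P = 1199/3150 ≈ 0.3806


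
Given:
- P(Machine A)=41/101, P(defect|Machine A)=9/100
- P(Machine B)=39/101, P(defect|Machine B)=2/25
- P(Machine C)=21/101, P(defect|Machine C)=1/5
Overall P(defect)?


P(B) = Σ P(B|Aᵢ)×P(Aᵢ)
  9/100×41/101 = 369/10100
  2/25×39/101 = 78/2525
  1/5×21/101 = 21/505
Sum = 1101/10100

P(defect) = 1101/10100 ≈ 10.90%


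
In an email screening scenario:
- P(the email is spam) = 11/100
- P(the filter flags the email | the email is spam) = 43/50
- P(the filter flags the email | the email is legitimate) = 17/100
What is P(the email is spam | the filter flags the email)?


Using Bayes' theorem:
P(A|B) = P(B|A)·P(A) / P(B)

P(the filter flags the email) = 43/50 × 11/100 + 17/100 × 89/100
= 473/5000 + 1513/10000 = 2459/10000

P(the email is spam|the filter flags the email) = (473/5000) / (2459/10000) = 946/2459

P(the email is spam|the filter flags the email) = 946/2459 ≈ 38.47%


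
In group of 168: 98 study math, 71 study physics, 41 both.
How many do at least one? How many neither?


|A∪B| = 98+71-41 = 128
Neither = 168-128 = 40

At least one: 128; Neither: 40


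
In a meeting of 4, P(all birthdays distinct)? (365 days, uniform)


P(all different) = Π(365-i)/365 for i=0..3
= (365/365)×(364/365)×...×(362/365)
= 0.983644

P ≈ 0.9836 ≈ 98.36%


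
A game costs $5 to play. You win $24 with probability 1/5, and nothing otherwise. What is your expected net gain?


E[gain] = (24-5)×1/5 + (-5)×4/5
= 19/5 - 4 = -1/5

Expected net gain = $-1/5 ≈ $-0.20


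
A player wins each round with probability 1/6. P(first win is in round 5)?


Geometric: P(X=5) = (1-p)^(k-1)×p = (5/6)^4×1/6 = 625/7776

P(X=5) = 625/7776 ≈ 8.04%


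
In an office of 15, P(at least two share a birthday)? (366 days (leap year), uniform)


P(all different) = Π(366-i)/366 for i=0..14
= 0.747702
P(match) = 1 - 0.747702 = 0.252298

P ≈ 0.2523 ≈ 25.23%


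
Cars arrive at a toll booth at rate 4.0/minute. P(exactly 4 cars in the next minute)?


Poisson(λ=4.0): P(X=4) = e^(-λ)×λ^k/k!
= e^(-4.0) × 4.0^4 / 4!
≈ 0.01831563889 × 256 / 24 ≈ 0.195367

P(X=4) ≈ 0.195367 ≈ 19.54%


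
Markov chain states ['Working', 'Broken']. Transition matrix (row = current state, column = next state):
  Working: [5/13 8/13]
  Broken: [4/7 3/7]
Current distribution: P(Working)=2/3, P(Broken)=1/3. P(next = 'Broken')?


P(next=Broken) = Σᵢ P(now=i)×P(i→Broken)
= 2/3×8/13 + 1/3×3/7
= 16/39 + 1/7 = 151/273

P = 151/273 ≈ 0.5531


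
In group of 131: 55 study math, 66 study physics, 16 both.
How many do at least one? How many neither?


|A∪B| = 55+66-16 = 105
Neither = 131-105 = 26

At least one: 105; Neither: 26


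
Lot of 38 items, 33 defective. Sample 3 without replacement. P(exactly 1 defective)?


Hypergeometric: C(33,1)×C(5,2)/C(38,3)
= 33×10/8436 = 55/1406

P(X=1) = 55/1406 ≈ 3.91%


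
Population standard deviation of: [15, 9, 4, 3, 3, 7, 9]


Mean = 50/7
  (15-50/7)²=3025/49
  (9-50/7)²=169/49
  (4-50/7)²=484/49
  (3-50/7)²=841/49
  (3-50/7)²=841/49
  (7-50/7)²=1/49
  (9-50/7)²=169/49
Σ(x-μ)² = 790/7
σ² = (790/7)/7 = 790/49

σ = √(790/49) ≈ 4.0153


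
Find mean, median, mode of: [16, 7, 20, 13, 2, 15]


Sorted: [2, 7, 13, 15, 16, 20]
Mean = 73/6
Median = 14
Freq: {16: 1, 7: 1, 20: 1, 13: 1, 2: 1, 15: 1}
Mode: No mode

Mean=73/6, Median=14, Mode=No mode


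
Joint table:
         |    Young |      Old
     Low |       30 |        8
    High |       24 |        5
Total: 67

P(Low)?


P(Low) = (30+8)/67 = 38/67

P(Low) = 38/67 ≈ 56.72%


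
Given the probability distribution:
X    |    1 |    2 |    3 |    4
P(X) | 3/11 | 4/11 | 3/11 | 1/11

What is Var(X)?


E[X] = 24/11
E[X²] = 62/11
Var(X) = E[X²] - (E[X])² = 62/11 - 576/121 = 106/121

Var(X) = 106/121 ≈ 0.8760


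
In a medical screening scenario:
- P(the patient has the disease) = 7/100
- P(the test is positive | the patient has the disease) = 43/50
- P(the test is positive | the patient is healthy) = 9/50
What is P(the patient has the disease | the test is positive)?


Using Bayes' theorem:
P(A|B) = P(B|A)·P(A) / P(B)

P(the test is positive) = 43/50 × 7/100 + 9/50 × 93/100
= 301/5000 + 837/5000 = 569/2500

P(the patient has the disease|the test is positive) = (301/5000) / (569/2500) = 301/1138

P(the patient has the disease|the test is positive) = 301/1138 ≈ 26.45%


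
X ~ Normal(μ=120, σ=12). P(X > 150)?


z = (150-120)/12 = 2.5
P(X > 150) = 1 - P(Z ≤ 2.5) = 1 - 0.9938 = 0.0062

P(X > 150) ≈ 0.0062


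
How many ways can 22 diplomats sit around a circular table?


Circular arrangements of 22 distinct objects: fix one position to break rotational symmetry.
(n-1)! = 21! = 51090942171709440000

51090942171709440000


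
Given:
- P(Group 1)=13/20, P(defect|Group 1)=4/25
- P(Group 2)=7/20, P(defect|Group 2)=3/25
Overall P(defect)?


P(B) = Σ P(B|Aᵢ)×P(Aᵢ)
  4/25×13/20 = 13/125
  3/25×7/20 = 21/500
Sum = 73/500

P(defect) = 73/500 ≈ 14.60%


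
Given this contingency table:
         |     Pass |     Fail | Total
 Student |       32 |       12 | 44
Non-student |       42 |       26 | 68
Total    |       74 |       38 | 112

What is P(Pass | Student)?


P(Pass | Student) = 32/(32+12) = 32/44 = 8/11

P(Pass|Student) = 8/11 ≈ 72.73%


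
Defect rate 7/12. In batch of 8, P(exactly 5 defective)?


Binomial: P(X=5) = C(8,5)×p^5×(1-p)^3
= 56 × 16807/248832 × 125/1728 = 14706125/53747712

P(X=5) = 14706125/53747712 ≈ 27.36%


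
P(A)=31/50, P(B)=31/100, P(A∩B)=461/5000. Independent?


P(A)×P(B) = 961/5000
P(A∩B) = 461/5000
Not equal → NOT independent

No, not independent


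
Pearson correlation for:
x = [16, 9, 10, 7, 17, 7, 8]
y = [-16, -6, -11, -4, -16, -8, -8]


n=7, Σx=74, Σy=-69, Σxy=-840, Σx²=888, Σy²=813
r = (7×(-840) - 74×(-69))/√((7×888 - 74²)(7×813 - (-69)²))
= -774/√(740×930) = -774/√688200 ≈ -774/829.5782 ≈ -0.9330

r ≈ -0.9330


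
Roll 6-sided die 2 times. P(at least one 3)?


P(no 3)^2 = (5/6)^2 = 25/36
P(≥1) = 1 - 25/36 = 11/36

P = 11/36 ≈ 30.56%


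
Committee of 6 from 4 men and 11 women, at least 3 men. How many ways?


Count by #men:
  3M,3W: C(4,3)×C(11,3)=660
  4M,2W: C(4,4)×C(11,2)=55
Total = 715

715


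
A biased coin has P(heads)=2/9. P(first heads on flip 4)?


Geometric: P(X=4) = (1-p)^(k-1)×p = (7/9)^3×2/9 = 686/6561

P(X=4) = 686/6561 ≈ 10.46%


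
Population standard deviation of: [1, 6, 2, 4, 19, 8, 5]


Mean = 45/7
  (1-45/7)²=1444/49
  (6-45/7)²=9/49
  (2-45/7)²=961/49
  (4-45/7)²=289/49
  (19-45/7)²=7744/49
  (8-45/7)²=121/49
  (5-45/7)²=100/49
Σ(x-μ)² = 1524/7
σ² = (1524/7)/7 = 1524/49

σ = √(1524/49) ≈ 5.5769


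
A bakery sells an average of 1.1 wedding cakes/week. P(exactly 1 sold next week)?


Poisson(λ=1.1): P(X=1) = e^(-λ)×λ^k/k!
= e^(-1.1) × 1.1^1 / 1!
≈ 0.3328710837 × 1.1 / 1 ≈ 0.366158

P(X=1) ≈ 0.366158 ≈ 36.62%


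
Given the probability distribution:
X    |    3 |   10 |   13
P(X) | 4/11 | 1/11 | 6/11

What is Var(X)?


E[X] = 100/11
E[X²] = 1150/11
Var(X) = E[X²] - (E[X])² = 1150/11 - 10000/121 = 2650/121

Var(X) = 2650/121 ≈ 21.9008


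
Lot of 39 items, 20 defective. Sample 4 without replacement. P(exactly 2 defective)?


Hypergeometric: C(20,2)×C(19,2)/C(39,4)
= 190×171/82251 = 190/481

P(X=2) = 190/481 ≈ 39.50%


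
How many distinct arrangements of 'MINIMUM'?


Letters: 7, freq: {'M': 3, 'I': 2, 'N': 1, 'U': 1}
7!/(3!×2!×1!×1!) = 5040/12 = 420

420


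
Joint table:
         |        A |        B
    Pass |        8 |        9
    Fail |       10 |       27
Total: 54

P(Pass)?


P(Pass) = (8+9)/54 = 17/54

P(Pass) = 17/54 ≈ 31.48%


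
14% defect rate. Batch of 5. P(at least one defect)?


P(all good) = (43/50)^5 = 147008443/312500000
P(≥1 defect) = 165491557/312500000

P = 165491557/312500000 ≈ 52.96%


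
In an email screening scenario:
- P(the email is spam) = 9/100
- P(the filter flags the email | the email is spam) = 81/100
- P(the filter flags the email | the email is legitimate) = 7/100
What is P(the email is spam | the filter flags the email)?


Using Bayes' theorem:
P(A|B) = P(B|A)·P(A) / P(B)

P(the filter flags the email) = 81/100 × 9/100 + 7/100 × 91/100
= 729/10000 + 637/10000 = 683/5000

P(the email is spam|the filter flags the email) = (729/10000) / (683/5000) = 729/1366

P(the email is spam|the filter flags the email) = 729/1366 ≈ 53.37%


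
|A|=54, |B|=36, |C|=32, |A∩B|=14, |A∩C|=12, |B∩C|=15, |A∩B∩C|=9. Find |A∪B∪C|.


|A∪B∪C| = 54+36+32-14-12-15+9 = 90

|A∪B∪C| = 90


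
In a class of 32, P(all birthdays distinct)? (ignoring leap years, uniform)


P(all different) = Π(365-i)/365 for i=0..31
= (365/365)×(364/365)×...×(334/365)
= 0.246652

P ≈ 0.2467 ≈ 24.67%


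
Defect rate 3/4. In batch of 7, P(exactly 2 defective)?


Binomial: P(X=2) = C(7,2)×p^2×(1-p)^5
= 21 × 9/16 × 1/1024 = 189/16384

P(X=2) = 189/16384 ≈ 1.15%


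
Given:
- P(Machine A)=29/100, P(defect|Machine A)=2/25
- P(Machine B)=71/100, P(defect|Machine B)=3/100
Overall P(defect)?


P(B) = Σ P(B|Aᵢ)×P(Aᵢ)
  2/25×29/100 = 29/1250
  3/100×71/100 = 213/10000
Sum = 89/2000

P(defect) = 89/2000 ≈ 4.45%


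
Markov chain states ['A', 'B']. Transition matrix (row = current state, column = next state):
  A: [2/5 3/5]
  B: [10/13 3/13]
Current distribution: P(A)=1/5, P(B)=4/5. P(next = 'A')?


P(next=A) = Σᵢ P(now=i)×P(i→A)
= 1/5×2/5 + 4/5×10/13
= 2/25 + 8/13 = 226/325

P = 226/325 ≈ 0.6954


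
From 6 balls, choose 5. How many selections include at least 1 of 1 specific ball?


Complement: C(6,5) - C(5,5) = 6 - 1 = 5

5


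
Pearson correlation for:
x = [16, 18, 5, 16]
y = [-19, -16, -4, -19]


n=4, Σx=55, Σy=-58, Σxy=-916, Σx²=861, Σy²=994
r = (4×(-916) - 55×(-58))/√((4×861 - 55²)(4×994 - (-58)²))
= -474/√(419×612) = -474/√256428 ≈ -474/506.3872 ≈ -0.9360

r ≈ -0.9360


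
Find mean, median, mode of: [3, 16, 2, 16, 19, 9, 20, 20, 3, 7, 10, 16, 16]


Sorted: [2, 3, 3, 7, 9, 10, 16, 16, 16, 16, 19, 20, 20]
Mean = 157/13
Median = 16
Freq: {3: 2, 16: 4, 2: 1, 19: 1, 9: 1, 20: 2, 7: 1, 10: 1}
Mode: [16]

Mean=157/13, Median=16, Mode=16


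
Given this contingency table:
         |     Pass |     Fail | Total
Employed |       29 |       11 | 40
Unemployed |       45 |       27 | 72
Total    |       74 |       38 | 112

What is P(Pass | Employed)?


P(Pass | Employed) = 29/(29+11) = 29/40

P(Pass|Employed) = 29/40 ≈ 72.50%


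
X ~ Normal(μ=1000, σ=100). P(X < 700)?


z = (700-1000)/100 = -3.0
P(Z < -3.0) = 0.0013

P(X < 700) ≈ 0.0013


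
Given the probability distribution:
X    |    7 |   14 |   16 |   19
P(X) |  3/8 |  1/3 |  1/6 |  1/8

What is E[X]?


E[X] = Σ x·P(X=x)
= (7)×(3/8) + (14)×(1/3) + (16)×(1/6) + (19)×(1/8)
= 37/3

E[X] = 37/3


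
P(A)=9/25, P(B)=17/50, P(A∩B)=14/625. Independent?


P(A)×P(B) = 153/1250
P(A∩B) = 14/625
Not equal → NOT independent

No, not independent


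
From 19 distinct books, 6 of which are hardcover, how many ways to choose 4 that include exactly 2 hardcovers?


Choose 2 of the 6 hardcovers and 2 of the other 13 books:
C(6,2)×C(13,2) = 15×78 = 1170

1170


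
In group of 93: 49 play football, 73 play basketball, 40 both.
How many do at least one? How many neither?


|A∪B| = 49+73-40 = 82
Neither = 93-82 = 11

At least one: 82; Neither: 11


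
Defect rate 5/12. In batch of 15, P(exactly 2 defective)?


Binomial: P(X=2) = C(15,2)×p^2×(1-p)^13
= 105 × 25/144 × 96889010407/106993205379072 = 84777884106125/5135673858195456

P(X=2) = 84777884106125/5135673858195456 ≈ 1.65%


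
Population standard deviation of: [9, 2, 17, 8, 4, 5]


Mean = 45/6 = 15/2
  (9-15/2)²=9/4
  (2-15/2)²=121/4
  (17-15/2)²=361/4
  (8-15/2)²=1/4
  (4-15/2)²=49/4
  (5-15/2)²=25/4
Σ(x-μ)² = 283/2
σ² = (283/2)/6 = 283/12

σ = √(283/12) ≈ 4.8563


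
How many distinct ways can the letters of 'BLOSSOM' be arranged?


Letters: 7, freq: {'B': 1, 'L': 1, 'O': 2, 'S': 2, 'M': 1}
7!/(1!×1!×2!×2!×1!) = 5040/4 = 1260

1260


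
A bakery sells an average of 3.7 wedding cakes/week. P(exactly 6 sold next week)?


Poisson(λ=3.7): P(X=6) = e^(-λ)×λ^k/k!
= e^(-3.7) × 3.7^6 / 6!
≈ 0.02472352647 × 2565.726409 / 720 ≈ 0.088103

P(X=6) ≈ 0.088103 ≈ 8.81%


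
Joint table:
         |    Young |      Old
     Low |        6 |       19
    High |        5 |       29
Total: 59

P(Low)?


P(Low) = (6+19)/59 = 25/59

P(Low) = 25/59 ≈ 42.37%


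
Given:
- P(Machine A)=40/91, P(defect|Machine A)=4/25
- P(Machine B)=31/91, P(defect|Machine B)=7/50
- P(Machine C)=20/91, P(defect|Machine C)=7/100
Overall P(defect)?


P(B) = Σ P(B|Aᵢ)×P(Aᵢ)
  4/25×40/91 = 32/455
  7/50×31/91 = 31/650
  7/100×20/91 = 1/65
Sum = 607/4550

P(defect) = 607/4550 ≈ 13.34%


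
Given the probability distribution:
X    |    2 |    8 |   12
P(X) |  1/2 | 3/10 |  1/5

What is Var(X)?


E[X] = 29/5
E[X²] = 50
Var(X) = E[X²] - (E[X])² = 50 - 841/25 = 409/25

Var(X) = 409/25 ≈ 16.3600


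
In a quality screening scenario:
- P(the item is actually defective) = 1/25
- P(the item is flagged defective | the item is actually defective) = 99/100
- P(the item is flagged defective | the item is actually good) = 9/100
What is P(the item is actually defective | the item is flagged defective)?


Using Bayes' theorem:
P(A|B) = P(B|A)·P(A) / P(B)

P(the item is flagged defective) = 99/100 × 1/25 + 9/100 × 24/25
= 99/2500 + 54/625 = 63/500

P(the item is actually defective|the item is flagged defective) = (99/2500) / (63/500) = 11/35

P(the item is actually defective|the item is flagged defective) = 11/35 ≈ 31.43%


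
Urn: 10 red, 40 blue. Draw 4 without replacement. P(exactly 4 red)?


Hypergeometric: C(10,4)×C(40,0)/C(50,4)
= 210×1/230300 = 3/3290

P(X=4) = 3/3290 ≈ 0.09%


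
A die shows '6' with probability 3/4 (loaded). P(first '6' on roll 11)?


Geometric: P(X=11) = (1-p)^(k-1)×p = (1/4)^10×3/4 = 3/4194304

P(X=11) = 3/4194304 ≈ 0.00%


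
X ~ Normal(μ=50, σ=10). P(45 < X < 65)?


z₁=(45-50)/10=-0.5, z₂=(65-50)/10=1.5
P = Φ(1.5) - Φ(-0.5) = 0.933193 - 0.308538 = 0.624655 ≈ 0.6247

P(45 < X < 65) ≈ 0.6247


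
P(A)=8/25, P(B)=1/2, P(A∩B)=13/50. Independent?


P(A)×P(B) = 4/25
P(A∩B) = 13/50
Not equal → NOT independent

No, not independent


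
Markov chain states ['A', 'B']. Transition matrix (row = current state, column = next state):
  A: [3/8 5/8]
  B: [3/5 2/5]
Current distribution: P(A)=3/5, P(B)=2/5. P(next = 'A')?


P(next=A) = Σᵢ P(now=i)×P(i→A)
= 3/5×3/8 + 2/5×3/5
= 9/40 + 6/25 = 93/200

P = 93/200 ≈ 0.4650


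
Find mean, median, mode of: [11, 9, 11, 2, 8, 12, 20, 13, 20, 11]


Sorted: [2, 8, 9, 11, 11, 11, 12, 13, 20, 20]
Mean = 117/10
Median = 11
Freq: {11: 3, 9: 1, 2: 1, 8: 1, 12: 1, 20: 2, 13: 1}
Mode: [11]

Mean=117/10, Median=11, Mode=11


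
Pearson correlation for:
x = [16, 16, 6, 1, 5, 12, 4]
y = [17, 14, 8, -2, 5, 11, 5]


n=7, Σx=60, Σy=58, Σxy=719, Σx²=734, Σy²=724
r = (7×719 - 60×58)/√((7×734 - 60²)(7×724 - 58²))
= 1553/√(1538×1704) = 1553/√2620752 ≈ 1553/1618.8737 ≈ 0.9593

r ≈ 0.9593


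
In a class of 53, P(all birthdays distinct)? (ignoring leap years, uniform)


P(all different) = Π(365-i)/365 for i=0..52
= (365/365)×(364/365)×...×(313/365)
= 0.018862

P ≈ 0.0189 ≈ 1.89%


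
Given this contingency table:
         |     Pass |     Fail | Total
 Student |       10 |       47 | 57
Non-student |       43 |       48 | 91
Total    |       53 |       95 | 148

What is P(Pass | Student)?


P(Pass | Student) = 10/(10+47) = 10/57

P(Pass|Student) = 10/57 ≈ 17.54%


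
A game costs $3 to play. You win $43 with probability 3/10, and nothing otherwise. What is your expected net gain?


E[gain] = (43-3)×3/10 + (-3)×7/10
= 12 - 21/10 = 99/10

Expected net gain = $99/10 ≈ $9.90


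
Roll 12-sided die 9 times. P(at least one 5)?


P(no 5)^9 = (11/12)^9 = 2357947691/5159780352
P(≥1) = 1 - 2357947691/5159780352 = 2801832661/5159780352

P = 2801832661/5159780352 ≈ 54.30%


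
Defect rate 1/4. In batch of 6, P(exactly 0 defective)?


Binomial: P(X=0) = C(6,0)×p^0×(1-p)^6
= 1 × 1 × 729/4096 = 729/4096

P(X=0) = 729/4096 ≈ 17.80%


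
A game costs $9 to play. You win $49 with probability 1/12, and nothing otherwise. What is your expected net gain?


E[gain] = (49-9)×1/12 + (-9)×11/12
= 10/3 - 33/4 = -59/12

Expected net gain = $-59/12 ≈ $-4.92


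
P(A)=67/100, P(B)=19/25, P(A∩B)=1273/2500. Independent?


P(A)×P(B) = 1273/2500
P(A∩B) = 1273/2500
Equal ✓ → Independent

Yes, independent


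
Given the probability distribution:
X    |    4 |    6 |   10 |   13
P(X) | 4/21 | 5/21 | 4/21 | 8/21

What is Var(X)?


E[X] = 190/21
E[X²] = 1996/21
Var(X) = E[X²] - (E[X])² = 1996/21 - 36100/441 = 5816/441

Var(X) = 5816/441 ≈ 13.1882


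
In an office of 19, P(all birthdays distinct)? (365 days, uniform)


P(all different) = Π(365-i)/365 for i=0..18
= (365/365)×(364/365)×...×(347/365)
= 0.620881

P ≈ 0.6209 ≈ 62.09%


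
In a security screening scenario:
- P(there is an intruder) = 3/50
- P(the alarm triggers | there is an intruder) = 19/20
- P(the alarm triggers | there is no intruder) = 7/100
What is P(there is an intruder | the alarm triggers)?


Using Bayes' theorem:
P(A|B) = P(B|A)·P(A) / P(B)

P(the alarm triggers) = 19/20 × 3/50 + 7/100 × 47/50
= 57/1000 + 329/5000 = 307/2500

P(there is an intruder|the alarm triggers) = (57/1000) / (307/2500) = 285/614

P(there is an intruder|the alarm triggers) = 285/614 ≈ 46.42%


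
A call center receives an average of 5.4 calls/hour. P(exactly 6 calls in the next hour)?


Poisson(λ=5.4): P(X=6) = e^(-λ)×λ^k/k!
= e^(-5.4) × 5.4^6 / 6!
≈ 0.004516580943 × 24794.911296 / 720 ≈ 0.155539

P(X=6) ≈ 0.155539 ≈ 15.55%


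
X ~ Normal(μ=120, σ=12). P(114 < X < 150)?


z₁=(114-120)/12=-0.5, z₂=(150-120)/12=2.5
P = Φ(2.5) - Φ(-0.5) = 0.993790 - 0.308538 = 0.685252 ≈ 0.6853

P(114 < X < 150) ≈ 0.6853


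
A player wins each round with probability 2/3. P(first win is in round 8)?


Geometric: P(X=8) = (1-p)^(k-1)×p = (1/3)^7×2/3 = 2/6561

P(X=8) = 2/6561 ≈ 0.03%


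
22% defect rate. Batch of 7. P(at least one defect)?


P(all good) = (39/50)^7 = 137231006679/781250000000
P(≥1 defect) = 644018993321/781250000000

P = 644018993321/781250000000 ≈ 82.43%


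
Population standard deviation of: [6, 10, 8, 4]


Mean = 28/4 = 7
  (6-7)²=1
  (10-7)²=9
  (8-7)²=1
  (4-7)²=9
Σ(x-μ)² = 20
σ² = 20/4 = 5

σ = √(5) ≈ 2.2361


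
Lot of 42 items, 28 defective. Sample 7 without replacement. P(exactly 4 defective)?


Hypergeometric: C(28,4)×C(14,3)/C(42,7)
= 20475×364/26978328 = 15925/57646

P(X=4) = 15925/57646 ≈ 27.63%


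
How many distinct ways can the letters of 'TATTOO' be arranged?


Letters: 6, freq: {'T': 3, 'A': 1, 'O': 2}
6!/(3!×1!×2!) = 720/12 = 60

60


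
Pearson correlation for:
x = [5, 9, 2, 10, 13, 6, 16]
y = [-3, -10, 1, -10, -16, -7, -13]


n=7, Σx=61, Σy=-58, Σxy=-661, Σx²=671, Σy²=684
r = (7×(-661) - 61×(-58))/√((7×671 - 61²)(7×684 - (-58)²))
= -1089/√(976×1424) = -1089/√1389824 ≈ -1089/1178.9080 ≈ -0.9237

r ≈ -0.9237


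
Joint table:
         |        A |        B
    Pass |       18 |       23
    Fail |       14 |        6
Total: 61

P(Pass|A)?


P(Pass|A) = 18/(18+14) = 18/32 = 9/16

P = 9/16 ≈ 56.25%


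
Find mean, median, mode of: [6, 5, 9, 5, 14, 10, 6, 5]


Sorted: [5, 5, 5, 6, 6, 9, 10, 14]
Mean = 60/8 = 15/2
Median = 6
Freq: {6: 2, 5: 3, 9: 1, 14: 1, 10: 1}
Mode: [5]

Mean=15/2, Median=6, Mode=5


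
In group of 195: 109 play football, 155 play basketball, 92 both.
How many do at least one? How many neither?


|A∪B| = 109+155-92 = 172
Neither = 195-172 = 23

At least one: 172; Neither: 23


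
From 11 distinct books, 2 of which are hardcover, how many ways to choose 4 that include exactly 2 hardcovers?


Choose 2 of the 2 hardcovers and 2 of the other 9 books:
C(2,2)×C(9,2) = 1×36 = 36

36


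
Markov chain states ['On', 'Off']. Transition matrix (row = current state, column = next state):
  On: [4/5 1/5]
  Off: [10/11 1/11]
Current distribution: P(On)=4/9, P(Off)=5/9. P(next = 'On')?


P(next=On) = Σᵢ P(now=i)×P(i→On)
= 4/9×4/5 + 5/9×10/11
= 16/45 + 50/99 = 142/165

P = 142/165 ≈ 0.8606


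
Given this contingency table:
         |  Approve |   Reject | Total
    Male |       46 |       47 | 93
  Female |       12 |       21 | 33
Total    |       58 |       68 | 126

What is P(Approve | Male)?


P(Approve | Male) = 46/(46+47) = 46/93

P(Approve|Male) = 46/93 ≈ 49.46%


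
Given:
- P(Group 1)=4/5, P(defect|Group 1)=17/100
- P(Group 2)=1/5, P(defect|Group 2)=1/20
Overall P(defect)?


P(B) = Σ P(B|Aᵢ)×P(Aᵢ)
  17/100×4/5 = 17/125
  1/20×1/5 = 1/100
Sum = 73/500

P(defect) = 73/500 ≈ 14.60%
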